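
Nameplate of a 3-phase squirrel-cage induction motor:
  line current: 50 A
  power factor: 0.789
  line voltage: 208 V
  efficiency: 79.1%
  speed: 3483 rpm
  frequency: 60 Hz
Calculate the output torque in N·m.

30.8 N·m

P_in = √3·V·I·cosφ = 1.732 × 208 × 50 × 0.789 = 14212 W
P_out = η·P_in = 0.791 × 14212 = 11242 W
n = 3483 rpm
ω = 2π×3483/60 = 364.7 rad/s
τ = P_out/ω = 11242/364.7 = 30.8 N·m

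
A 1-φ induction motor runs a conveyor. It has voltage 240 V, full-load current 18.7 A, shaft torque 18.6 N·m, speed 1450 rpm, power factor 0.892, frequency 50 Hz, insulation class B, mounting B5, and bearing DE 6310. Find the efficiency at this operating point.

ω = 2π × 1450/60 = 151.8 rad/s; P_out = τω = 18.6 × 151.8 = 2823 W
P_in = V·I·cosφ = 240 × 18.7 × 0.892 = 4003 W
η = P_out / P_in = 2823 / 4003 = 0.705 = 70.5%

70.5 %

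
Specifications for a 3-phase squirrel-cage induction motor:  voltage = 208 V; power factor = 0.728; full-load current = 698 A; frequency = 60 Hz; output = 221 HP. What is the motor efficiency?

P_out = 221 × 746 = 164866 W
P_in = √3·V_L·I_L·cosφ = 1.732 × 208 × 698 × 0.728 = 183062 W
η = P_out / P_in = 164866 / 183062 = 0.901 = 90.1%

90.1 %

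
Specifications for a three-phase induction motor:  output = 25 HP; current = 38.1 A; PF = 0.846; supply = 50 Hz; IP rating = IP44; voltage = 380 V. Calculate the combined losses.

2560 W

P_in = √3·V·I·cosφ = 1.732×380×38.1×0.846 = 21214 W
P_out = 25×746 = 18650 W
Losses = P_in − P_out = 21214 − 18650 = 2564 W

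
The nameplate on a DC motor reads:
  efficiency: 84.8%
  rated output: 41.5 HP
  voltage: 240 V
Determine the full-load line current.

152 A

P_out = 41.5 × 746 = 30959 W
P_in = P_out / η = 30959 / 0.848 = 36508 W
I = P_in / V = 36508 / 240 = 152 A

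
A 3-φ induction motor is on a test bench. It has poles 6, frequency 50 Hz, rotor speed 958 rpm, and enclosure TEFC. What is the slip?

4.20 %

n_s = 120f/p = 120×50/6 = 1000 rpm
s = (n_s − n)/n_s = (1000 − 958)/1000 = 0.0420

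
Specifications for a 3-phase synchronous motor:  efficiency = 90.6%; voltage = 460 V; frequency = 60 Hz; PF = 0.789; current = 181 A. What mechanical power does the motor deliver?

P_in = √3·V·I·cosφ = 1.732 × 460 × 181 × 0.789 = 113779 W
P_out = η·P_in = 0.906 × 113779 = 103084 W

103 kW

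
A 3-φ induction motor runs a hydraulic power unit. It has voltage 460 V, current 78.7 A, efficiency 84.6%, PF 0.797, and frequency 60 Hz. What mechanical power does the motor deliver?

P_in = √3·V·I·cosφ = 1.732 × 460 × 78.7 × 0.797 = 49973 W
P_out = η·P_in = 0.846 × 49973 = 42277 W

42.3 kW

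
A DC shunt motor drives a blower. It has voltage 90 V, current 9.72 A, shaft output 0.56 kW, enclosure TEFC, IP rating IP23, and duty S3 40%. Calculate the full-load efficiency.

64.0 %

P_out = 0.56 kW = 560 W
P_in = V·I = 90 × 9.72 = 875 W
η = P_out / P_in = 560 / 875 = 0.640 = 64.0%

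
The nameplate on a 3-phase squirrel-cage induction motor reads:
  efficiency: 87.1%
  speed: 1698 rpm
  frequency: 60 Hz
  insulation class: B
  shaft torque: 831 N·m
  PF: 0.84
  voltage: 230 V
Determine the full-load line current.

ω = 2π×1698/60 = 177.8 rad/s; P_out = τω = 831 × 177.8 = 147752 W
P_in = P_out / η = 147752 / 0.871 = 169635 W
I_L = P_in / (√3·V_L·cosφ) = 169635 / (1.732 × 230 × 0.84) = 507 A

507 A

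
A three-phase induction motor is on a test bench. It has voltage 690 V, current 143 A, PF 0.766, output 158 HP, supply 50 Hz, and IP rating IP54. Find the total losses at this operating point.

P_in = √3·V·I·cosφ = 1.732×690×143×0.766 = 130907 W
P_out = 158×746 = 117868 W
Losses = P_in − P_out = 130907 − 117868 = 13039 W

13 kW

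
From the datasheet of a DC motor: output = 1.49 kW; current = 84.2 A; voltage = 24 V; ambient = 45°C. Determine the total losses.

P_in = V·I = 24×84.2 = 2021 W
P_out = 1490 W
Losses = P_in − P_out = 2021 − 1490 = 531 W

531 W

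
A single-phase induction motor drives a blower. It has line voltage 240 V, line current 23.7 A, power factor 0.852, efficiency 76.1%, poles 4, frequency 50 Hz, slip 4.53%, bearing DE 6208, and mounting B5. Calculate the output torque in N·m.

P_in = V·I·cosφ = 240 × 23.7 × 0.852 = 4846 W
P_out = η·P_in = 0.761 × 4846 = 3688 W
n_s = 120×50/4 = 1500 rpm; n = 1500×(1−0.0453) = 1432 rpm
ω = 2π×1432/60 = 150 rad/s
τ = P_out/ω = 3688/150 = 24.6 N·m

24.6 N·m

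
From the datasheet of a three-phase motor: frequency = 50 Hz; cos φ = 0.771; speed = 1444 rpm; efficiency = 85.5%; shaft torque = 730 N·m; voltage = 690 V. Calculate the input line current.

140 A

ω = 2π×1444/60 = 151.2 rad/s; P_out = τω = 730 × 151.2 = 110376 W
P_in = P_out / η = 110376 / 0.855 = 129095 W
I_L = P_in / (√3·V_L·cosφ) = 129095 / (1.732 × 690 × 0.771) = 140 A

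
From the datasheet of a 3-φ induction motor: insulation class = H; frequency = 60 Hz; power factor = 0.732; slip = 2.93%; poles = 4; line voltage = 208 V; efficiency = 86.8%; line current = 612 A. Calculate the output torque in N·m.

766 N·m

P_in = √3·V·I·cosφ = 1.732 × 208 × 612 × 0.732 = 161389 W
P_out = η·P_in = 0.868 × 161389 = 140086 W
n_s = 120×60/4 = 1800 rpm; n = 1800×(1−0.0293) = 1747 rpm
ω = 2π×1747/60 = 182.9 rad/s
τ = P_out/ω = 140086/182.9 = 766 N·m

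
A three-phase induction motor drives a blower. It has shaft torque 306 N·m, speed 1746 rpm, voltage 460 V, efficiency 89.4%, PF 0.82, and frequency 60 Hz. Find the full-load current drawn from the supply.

ω = 2π×1746/60 = 182.8 rad/s; P_out = τω = 306 × 182.8 = 55937 W
P_in = P_out / η = 55937 / 0.894 = 62569 W
I_L = P_in / (√3·V_L·cosφ) = 62569 / (1.732 × 460 × 0.82) = 95.8 A

95.8 A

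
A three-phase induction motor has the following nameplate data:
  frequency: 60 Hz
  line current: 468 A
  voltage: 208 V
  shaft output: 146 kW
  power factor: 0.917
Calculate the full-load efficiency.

94.4 %

P_out = 146 kW = 146000 W
P_in = √3·V_L·I_L·cosφ = 1.732 × 208 × 468 × 0.917 = 154606 W
η = P_out / P_in = 146000 / 154606 = 0.944 = 94.4%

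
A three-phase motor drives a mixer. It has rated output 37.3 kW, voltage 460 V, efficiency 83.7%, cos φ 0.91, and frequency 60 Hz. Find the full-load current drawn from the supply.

P_out = 37.3 kW = 37300 W
P_in = P_out / η = 37300 / 0.837 = 44564 W
I_L = P_in / (√3·V_L·cosφ) = 44564 / (1.732 × 460 × 0.91) = 61.5 A

61.5 A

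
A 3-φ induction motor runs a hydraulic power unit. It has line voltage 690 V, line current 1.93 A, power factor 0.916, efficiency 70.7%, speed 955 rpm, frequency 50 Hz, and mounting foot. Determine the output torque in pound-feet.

P_in = √3·V·I·cosφ = 1.732 × 690 × 1.93 × 0.916 = 2113 W
P_out = η·P_in = 0.707 × 2113 = 1494 W
n = 955 rpm
ω = 2π×955/60 = 100 rad/s
τ = P_out/ω = 1494/100 = 14.94 N·m
In lb·ft: 14.94/1.356 = 11 lb·ft

11 lb·ft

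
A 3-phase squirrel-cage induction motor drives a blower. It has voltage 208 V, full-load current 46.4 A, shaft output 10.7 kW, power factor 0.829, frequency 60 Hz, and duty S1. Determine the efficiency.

P_out = 10.7 kW = 10700 W
P_in = √3·V_L·I_L·cosφ = 1.732 × 208 × 46.4 × 0.829 = 13857 W
η = P_out / P_in = 10700 / 13857 = 0.772 = 77.2%

77.2 %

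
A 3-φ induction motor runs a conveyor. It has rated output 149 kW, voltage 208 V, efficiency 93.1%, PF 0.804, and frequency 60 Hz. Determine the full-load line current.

P_out = 149 kW = 149000 W
P_in = P_out / η = 149000 / 0.931 = 160043 W
I_L = P_in / (√3·V_L·cosφ) = 160043 / (1.732 × 208 × 0.804) = 553 A

553 A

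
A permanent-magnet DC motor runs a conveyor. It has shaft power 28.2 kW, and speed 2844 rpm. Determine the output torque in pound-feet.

ω = 2π × 2844/60 = 297.8 rad/s
τ = P/ω = 28200/297.8 = 94.69 N·m
In lb·ft: 94.69/1.356 = 69.8 lb·ft

69.8 lb·ft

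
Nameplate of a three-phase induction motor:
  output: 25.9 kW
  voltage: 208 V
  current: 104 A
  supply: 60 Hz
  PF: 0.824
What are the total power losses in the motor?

P_in = √3·V·I·cosφ = 1.732×208×104×0.824 = 30872 W
P_out = 25900 W
Losses = P_in − P_out = 30872 − 25900 = 4972 W

4970 W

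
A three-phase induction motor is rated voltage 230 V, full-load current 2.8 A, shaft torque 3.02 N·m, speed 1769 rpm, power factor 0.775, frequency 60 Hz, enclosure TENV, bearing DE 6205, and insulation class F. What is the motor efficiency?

64.7 %

ω = 2π × 1769/60 = 185.2 rad/s; P_out = τω = 3.02 × 185.2 = 559 W
P_in = √3·V_L·I_L·cosφ = 1.732 × 230 × 2.8 × 0.775 = 864 W
η = P_out / P_in = 559 / 864 = 0.647 = 64.7%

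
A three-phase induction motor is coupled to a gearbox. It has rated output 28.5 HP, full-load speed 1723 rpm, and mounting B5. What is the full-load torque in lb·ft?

P_out = 28.5 × 746 = 21261 W
ω = 2π × 1723/60 = 180.4 rad/s
τ = P_out/ω = 21261/180.4 = 117.9 N·m
In lb·ft: 117.9/1.356 = 86.9 lb·ft

86.9 lb·ft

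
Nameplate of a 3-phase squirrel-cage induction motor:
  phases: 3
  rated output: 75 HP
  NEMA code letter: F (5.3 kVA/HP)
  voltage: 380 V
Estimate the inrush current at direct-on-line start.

S_LR = 5.3 × 75 = 397.5 kVA
I_LR = S_LR/(√3·V_L) = 397500/(1.732×380) = 604 A

604 A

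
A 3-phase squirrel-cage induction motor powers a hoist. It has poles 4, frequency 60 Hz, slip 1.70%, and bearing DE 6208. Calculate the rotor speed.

1769 rpm

n_s = 120f/p = 120×60/4 = 1800 rpm
n = n_s(1 − s) = 1800 × (1 − 0.017) = 1769 rpm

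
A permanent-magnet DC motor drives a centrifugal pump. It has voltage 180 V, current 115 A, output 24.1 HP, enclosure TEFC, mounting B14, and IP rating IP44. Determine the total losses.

2.72 kW

P_in = V·I = 180×115 = 20700 W
P_out = 24.1×746 = 17979 W
Losses = P_in − P_out = 20700 − 17979 = 2721 W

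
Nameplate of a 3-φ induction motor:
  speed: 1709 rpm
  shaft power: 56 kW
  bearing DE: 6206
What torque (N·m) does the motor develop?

313 N·m

ω = 2π × 1709/60 = 179 rad/s
τ = P/ω = 56000/179 = 313 N·m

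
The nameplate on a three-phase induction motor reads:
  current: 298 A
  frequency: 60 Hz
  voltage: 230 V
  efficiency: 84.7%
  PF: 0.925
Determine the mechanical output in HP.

125 HP

P_in = √3·V·I·cosφ = 1.732 × 230 × 298 × 0.925 = 109808 W
P_out = η·P_in = 0.847 × 109808 = 93007 W
= 93007/746 = 125 HP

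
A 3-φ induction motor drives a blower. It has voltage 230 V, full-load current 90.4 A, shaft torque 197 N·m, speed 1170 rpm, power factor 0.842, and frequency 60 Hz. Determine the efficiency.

ω = 2π × 1170/60 = 122.5 rad/s; P_out = τω = 197 × 122.5 = 24133 W
P_in = √3·V_L·I_L·cosφ = 1.732 × 230 × 90.4 × 0.842 = 30322 W
η = P_out / P_in = 24133 / 30322 = 0.796 = 79.6%

79.6 %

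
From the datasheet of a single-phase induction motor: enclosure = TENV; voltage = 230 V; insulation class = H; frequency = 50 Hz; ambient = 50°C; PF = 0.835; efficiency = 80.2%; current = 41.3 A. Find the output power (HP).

8.53 HP

P_in = V·I·cosφ = 230 × 41.3 × 0.835 = 7932 W
P_out = η·P_in = 0.802 × 7932 = 6361 W
= 6361/746 = 8.53 HP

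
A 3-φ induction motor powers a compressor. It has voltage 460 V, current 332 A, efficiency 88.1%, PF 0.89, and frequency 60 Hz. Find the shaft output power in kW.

P_in = √3·V·I·cosφ = 1.732 × 460 × 332 × 0.89 = 235415 W
P_out = η·P_in = 0.881 × 235415 = 207401 W

207 kW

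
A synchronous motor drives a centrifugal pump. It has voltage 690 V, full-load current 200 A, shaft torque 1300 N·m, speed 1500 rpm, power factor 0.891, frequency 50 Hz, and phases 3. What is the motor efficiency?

ω = 2π × 1500/60 = 157.1 rad/s; P_out = τω = 1300 × 157.1 = 204230 W
P_in = √3·V_L·I_L·cosφ = 1.732 × 690 × 200 × 0.891 = 212963 W
η = P_out / P_in = 204230 / 212963 = 0.959 = 95.9%

95.9 %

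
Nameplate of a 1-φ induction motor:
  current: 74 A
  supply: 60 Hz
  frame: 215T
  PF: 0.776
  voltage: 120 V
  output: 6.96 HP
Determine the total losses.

1700 W

P_in = V·I·cosφ = 120×74×0.776 = 6891 W
P_out = 6.96×746 = 5192 W
Losses = P_in − P_out = 6891 − 5192 = 1699 W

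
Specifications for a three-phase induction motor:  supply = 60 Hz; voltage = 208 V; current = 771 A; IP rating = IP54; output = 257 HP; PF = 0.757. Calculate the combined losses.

18.5 kW

P_in = √3·V·I·cosφ = 1.732×208×771×0.757 = 210262 W
P_out = 257×746 = 191722 W
Losses = P_in − P_out = 210262 − 191722 = 18540 W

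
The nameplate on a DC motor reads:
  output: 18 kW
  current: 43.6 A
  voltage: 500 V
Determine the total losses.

P_in = V·I = 500×43.6 = 21800 W
P_out = 18000 W
Losses = P_in − P_out = 21800 − 18000 = 3800 W

3.8 kW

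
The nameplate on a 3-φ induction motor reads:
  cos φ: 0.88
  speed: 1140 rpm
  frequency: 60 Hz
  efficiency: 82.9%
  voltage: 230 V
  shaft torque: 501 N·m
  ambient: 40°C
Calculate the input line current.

ω = 2π×1140/60 = 119.4 rad/s; P_out = τω = 501 × 119.4 = 59819 W
P_in = P_out / η = 59819 / 0.829 = 72158 W
I_L = P_in / (√3·V_L·cosφ) = 72158 / (1.732 × 230 × 0.88) = 206 A

206 A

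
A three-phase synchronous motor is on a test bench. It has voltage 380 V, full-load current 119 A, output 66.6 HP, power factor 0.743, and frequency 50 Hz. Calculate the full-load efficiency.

P_out = 66.6 × 746 = 49684 W
P_in = √3·V_L·I_L·cosφ = 1.732 × 380 × 119 × 0.743 = 58193 W
η = P_out / P_in = 49684 / 58193 = 0.854 = 85.4%

85.4 %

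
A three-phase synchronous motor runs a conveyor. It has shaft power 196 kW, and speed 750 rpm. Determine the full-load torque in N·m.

ω = 2π × 750/60 = 78.54 rad/s
τ = P/ω = 196000/78.54 = 2500 N·m

2500 N·m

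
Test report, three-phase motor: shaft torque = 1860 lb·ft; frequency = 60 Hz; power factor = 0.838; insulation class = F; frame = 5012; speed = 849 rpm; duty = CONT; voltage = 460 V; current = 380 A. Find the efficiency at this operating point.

τ = 1860 lb·ft × 1.356 = 2522 N·m
ω = 2π × 849/60 = 88.91 rad/s; P_out = τω = 2522 × 88.91 = 224231 W
P_in = √3·V_L·I_L·cosφ = 1.732 × 460 × 380 × 0.838 = 253708 W
η = P_out / P_in = 224231 / 253708 = 0.884 = 88.4%

88.4 %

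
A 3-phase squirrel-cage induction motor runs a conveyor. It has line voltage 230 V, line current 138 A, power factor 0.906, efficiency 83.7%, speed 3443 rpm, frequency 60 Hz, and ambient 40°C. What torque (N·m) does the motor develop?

116 N·m

P_in = √3·V·I·cosφ = 1.732 × 230 × 138 × 0.906 = 49806 W
P_out = η·P_in = 0.837 × 49806 = 41688 W
n = 3443 rpm
ω = 2π×3443/60 = 360.6 rad/s
τ = P_out/ω = 41688/360.6 = 116 N·m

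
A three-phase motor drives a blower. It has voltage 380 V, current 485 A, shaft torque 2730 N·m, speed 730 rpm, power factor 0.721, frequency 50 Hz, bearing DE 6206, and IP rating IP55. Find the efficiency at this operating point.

90.7 %

ω = 2π × 730/60 = 76.45 rad/s; P_out = τω = 2730 × 76.45 = 208709 W
P_in = √3·V_L·I_L·cosφ = 1.732 × 380 × 485 × 0.721 = 230149 W
η = P_out / P_in = 208709 / 230149 = 0.907 = 90.7%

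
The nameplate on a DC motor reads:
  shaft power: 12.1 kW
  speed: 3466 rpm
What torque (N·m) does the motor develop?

33.3 N·m

ω = 2π × 3466/60 = 363 rad/s
τ = P/ω = 12100/363 = 33.3 N·m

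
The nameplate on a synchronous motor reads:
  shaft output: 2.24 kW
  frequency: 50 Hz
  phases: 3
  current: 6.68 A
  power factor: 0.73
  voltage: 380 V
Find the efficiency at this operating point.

69.8 %

P_out = 2.24 kW = 2240 W
P_in = √3·V_L·I_L·cosφ = 1.732 × 380 × 6.68 × 0.73 = 3209 W
η = P_out / P_in = 2240 / 3209 = 0.698 = 69.8%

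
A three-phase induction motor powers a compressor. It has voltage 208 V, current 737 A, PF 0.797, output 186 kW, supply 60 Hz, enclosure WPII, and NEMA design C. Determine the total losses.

P_in = √3·V·I·cosφ = 1.732×208×737×0.797 = 211610 W
P_out = 186000 W
Losses = P_in − P_out = 211610 − 186000 = 25610 W

25600 W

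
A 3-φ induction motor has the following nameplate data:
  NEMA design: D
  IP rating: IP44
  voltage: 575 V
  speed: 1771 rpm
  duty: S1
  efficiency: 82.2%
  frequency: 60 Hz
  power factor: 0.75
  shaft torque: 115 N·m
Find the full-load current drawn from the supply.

ω = 2π×1771/60 = 185.5 rad/s; P_out = τω = 115 × 185.5 = 21333 W
P_in = P_out / η = 21333 / 0.822 = 25953 W
I_L = P_in / (√3·V_L·cosφ) = 25953 / (1.732 × 575 × 0.75) = 34.7 A

34.7 A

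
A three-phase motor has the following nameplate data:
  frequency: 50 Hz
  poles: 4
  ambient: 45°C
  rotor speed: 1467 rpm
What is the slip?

n_s = 120f/p = 120×50/4 = 1500 rpm
s = (n_s − n)/n_s = (1500 − 1467)/1500 = 0.0220

2.20 %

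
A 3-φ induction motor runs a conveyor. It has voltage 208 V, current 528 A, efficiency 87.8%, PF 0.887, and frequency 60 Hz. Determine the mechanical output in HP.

199 HP

P_in = √3·V·I·cosφ = 1.732 × 208 × 528 × 0.887 = 168721 W
P_out = η·P_in = 0.878 × 168721 = 148137 W
= 148137/746 = 199 HP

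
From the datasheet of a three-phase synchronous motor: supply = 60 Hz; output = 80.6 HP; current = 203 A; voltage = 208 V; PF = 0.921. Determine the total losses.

P_in = √3·V·I·cosφ = 1.732×208×203×0.921 = 67355 W
P_out = 80.6×746 = 60128 W
Losses = P_in − P_out = 67355 − 60128 = 7227 W

7230 W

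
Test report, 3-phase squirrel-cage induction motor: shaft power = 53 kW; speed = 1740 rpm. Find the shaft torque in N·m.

291 N·m

ω = 2π × 1740/60 = 182.2 rad/s
τ = P/ω = 53000/182.2 = 291 N·m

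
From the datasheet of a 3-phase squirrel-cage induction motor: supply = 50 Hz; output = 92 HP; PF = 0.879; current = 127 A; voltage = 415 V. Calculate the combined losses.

11600 W

P_in = √3·V·I·cosφ = 1.732×415×127×0.879 = 80240 W
P_out = 92×746 = 68632 W
Losses = P_in − P_out = 80240 − 68632 = 11608 W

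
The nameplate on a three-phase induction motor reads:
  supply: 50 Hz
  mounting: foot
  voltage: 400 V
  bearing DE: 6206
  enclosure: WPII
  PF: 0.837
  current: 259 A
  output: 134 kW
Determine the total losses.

P_in = √3·V·I·cosφ = 1.732×400×259×0.837 = 150187 W
P_out = 134000 W
Losses = P_in − P_out = 150187 − 134000 = 16187 W

16200 W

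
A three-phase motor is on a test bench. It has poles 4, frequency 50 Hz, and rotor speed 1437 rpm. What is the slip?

n_s = 120f/p = 120×50/4 = 1500 rpm
s = (n_s − n)/n_s = (1500 − 1437)/1500 = 0.0420

4.20 %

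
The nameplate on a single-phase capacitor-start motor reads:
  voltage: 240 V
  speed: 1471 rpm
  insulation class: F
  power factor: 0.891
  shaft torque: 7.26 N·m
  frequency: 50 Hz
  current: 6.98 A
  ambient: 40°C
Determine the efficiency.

74.9 %

ω = 2π × 1471/60 = 154 rad/s; P_out = τω = 7.26 × 154 = 1118 W
P_in = V·I·cosφ = 240 × 6.98 × 0.891 = 1493 W
η = P_out / P_in = 1118 / 1493 = 0.749 = 74.9%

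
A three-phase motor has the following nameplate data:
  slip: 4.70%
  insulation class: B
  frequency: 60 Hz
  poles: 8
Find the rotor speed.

858 rpm

n_s = 120f/p = 120×60/8 = 900 rpm
n = n_s(1 − s) = 900 × (1 − 0.047) = 858 rpm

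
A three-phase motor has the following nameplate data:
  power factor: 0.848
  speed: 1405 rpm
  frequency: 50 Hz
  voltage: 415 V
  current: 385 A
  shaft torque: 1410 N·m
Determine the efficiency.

88.4 %

ω = 2π × 1405/60 = 147.1 rad/s; P_out = τω = 1410 × 147.1 = 207411 W
P_in = √3·V_L·I_L·cosφ = 1.732 × 415 × 385 × 0.848 = 234667 W
η = P_out / P_in = 207411 / 234667 = 0.884 = 88.4%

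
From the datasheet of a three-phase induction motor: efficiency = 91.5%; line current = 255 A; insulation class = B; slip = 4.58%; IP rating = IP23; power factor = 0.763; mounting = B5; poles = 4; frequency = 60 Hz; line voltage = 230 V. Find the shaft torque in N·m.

P_in = √3·V·I·cosφ = 1.732 × 230 × 255 × 0.763 = 77507 W
P_out = η·P_in = 0.915 × 77507 = 70919 W
n_s = 120×60/4 = 1800 rpm; n = 1800×(1−0.0458) = 1718 rpm
ω = 2π×1718/60 = 179.9 rad/s
τ = P_out/ω = 70919/179.9 = 394 N·m

394 N·m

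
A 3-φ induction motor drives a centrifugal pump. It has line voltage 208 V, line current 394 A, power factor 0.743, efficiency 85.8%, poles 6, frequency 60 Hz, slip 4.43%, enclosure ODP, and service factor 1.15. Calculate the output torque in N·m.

P_in = √3·V·I·cosφ = 1.732 × 208 × 394 × 0.743 = 105462 W
P_out = η·P_in = 0.858 × 105462 = 90486 W
n_s = 120×60/6 = 1200 rpm; n = 1200×(1−0.0443) = 1147 rpm
ω = 2π×1147/60 = 120.1 rad/s
τ = P_out/ω = 90486/120.1 = 753 N·m

753 N·m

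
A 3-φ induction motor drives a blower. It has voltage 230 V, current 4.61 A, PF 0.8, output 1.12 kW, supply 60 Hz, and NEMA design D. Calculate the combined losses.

349 W

P_in = √3·V·I·cosφ = 1.732×230×4.61×0.8 = 1469 W
P_out = 1120 W
Losses = P_in − P_out = 1469 − 1120 = 349 W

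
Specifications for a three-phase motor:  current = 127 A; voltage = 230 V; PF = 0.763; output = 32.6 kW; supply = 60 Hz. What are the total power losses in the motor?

P_in = √3·V·I·cosφ = 1.732×230×127×0.763 = 38601 W
P_out = 32600 W
Losses = P_in − P_out = 38601 − 32600 = 6001 W

6 kW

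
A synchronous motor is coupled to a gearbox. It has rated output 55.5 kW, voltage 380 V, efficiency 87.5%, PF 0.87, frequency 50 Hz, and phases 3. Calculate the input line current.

P_out = 55.5 kW = 55500 W
P_in = P_out / η = 55500 / 0.875 = 63429 W
I_L = P_in / (√3·V_L·cosφ) = 63429 / (1.732 × 380 × 0.87) = 111 A

111 A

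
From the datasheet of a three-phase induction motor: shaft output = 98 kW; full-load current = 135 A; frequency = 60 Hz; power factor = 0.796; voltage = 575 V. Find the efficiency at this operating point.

P_out = 98 kW = 98000 W
P_in = √3·V_L·I_L·cosφ = 1.732 × 575 × 135 × 0.796 = 107019 W
η = P_out / P_in = 98000 / 107019 = 0.916 = 91.6%

91.6 %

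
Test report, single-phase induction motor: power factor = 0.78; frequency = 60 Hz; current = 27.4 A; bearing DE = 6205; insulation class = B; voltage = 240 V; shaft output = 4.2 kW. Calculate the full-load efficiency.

81.9 %

P_out = 4.2 kW = 4200 W
P_in = V·I·cosφ = 240 × 27.4 × 0.78 = 5129 W
η = P_out / P_in = 4200 / 5129 = 0.819 = 81.9%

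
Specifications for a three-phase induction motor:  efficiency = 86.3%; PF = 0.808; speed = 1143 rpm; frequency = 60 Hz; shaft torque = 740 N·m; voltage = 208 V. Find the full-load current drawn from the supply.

ω = 2π×1143/60 = 119.7 rad/s; P_out = τω = 740 × 119.7 = 88578 W
P_in = P_out / η = 88578 / 0.863 = 102640 W
I_L = P_in / (√3·V_L·cosφ) = 102640 / (1.732 × 208 × 0.808) = 353 A

353 A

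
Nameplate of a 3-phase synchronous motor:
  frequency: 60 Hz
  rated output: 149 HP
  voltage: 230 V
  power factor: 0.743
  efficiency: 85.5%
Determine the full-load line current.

P_out = 149 × 746 = 111154 W
P_in = P_out / η = 111154 / 0.855 = 130005 W
I_L = P_in / (√3·V_L·cosφ) = 130005 / (1.732 × 230 × 0.743) = 439 A

439 A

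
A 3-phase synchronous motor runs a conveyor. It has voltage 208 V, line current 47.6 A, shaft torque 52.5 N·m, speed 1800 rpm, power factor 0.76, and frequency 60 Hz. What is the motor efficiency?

ω = 2π × 1800/60 = 188.5 rad/s; P_out = τω = 52.5 × 188.5 = 9896 W
P_in = √3·V_L·I_L·cosφ = 1.732 × 208 × 47.6 × 0.76 = 13033 W
η = P_out / P_in = 9896 / 13033 = 0.759 = 75.9%

75.9 %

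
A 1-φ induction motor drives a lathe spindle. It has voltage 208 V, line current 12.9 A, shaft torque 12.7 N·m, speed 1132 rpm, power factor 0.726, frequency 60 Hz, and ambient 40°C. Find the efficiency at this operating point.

ω = 2π × 1132/60 = 118.5 rad/s; P_out = τω = 12.7 × 118.5 = 1505 W
P_in = V·I·cosφ = 208 × 12.9 × 0.726 = 1948 W
η = P_out / P_in = 1505 / 1948 = 0.773 = 77.3%

77.3 %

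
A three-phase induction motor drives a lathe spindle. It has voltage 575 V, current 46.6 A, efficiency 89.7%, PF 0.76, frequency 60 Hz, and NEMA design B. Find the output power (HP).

42.4 HP

P_in = √3·V·I·cosφ = 1.732 × 575 × 46.6 × 0.76 = 35271 W
P_out = η·P_in = 0.897 × 35271 = 31638 W
= 31638/746 = 42.4 HP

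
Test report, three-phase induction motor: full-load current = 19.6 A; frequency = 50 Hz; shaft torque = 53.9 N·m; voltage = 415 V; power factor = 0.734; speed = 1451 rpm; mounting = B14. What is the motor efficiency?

ω = 2π × 1451/60 = 151.9 rad/s; P_out = τω = 53.9 × 151.9 = 8187 W
P_in = √3·V_L·I_L·cosφ = 1.732 × 415 × 19.6 × 0.734 = 10341 W
η = P_out / P_in = 8187 / 10341 = 0.792 = 79.2%

79.2 %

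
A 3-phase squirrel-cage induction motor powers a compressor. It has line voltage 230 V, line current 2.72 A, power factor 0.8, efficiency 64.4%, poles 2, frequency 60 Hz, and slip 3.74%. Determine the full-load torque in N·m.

1.54 N·m

P_in = √3·V·I·cosφ = 1.732 × 230 × 2.72 × 0.8 = 867 W
P_out = η·P_in = 0.644 × 867 = 558 W
n_s = 120×60/2 = 3600 rpm; n = 3600×(1−0.0374) = 3465 rpm
ω = 2π×3465/60 = 362.9 rad/s
τ = P_out/ω = 558/362.9 = 1.54 N·m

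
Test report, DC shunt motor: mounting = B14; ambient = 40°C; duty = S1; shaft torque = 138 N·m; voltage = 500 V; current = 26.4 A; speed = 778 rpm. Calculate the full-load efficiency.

ω = 2π × 778/60 = 81.47 rad/s; P_out = τω = 138 × 81.47 = 11243 W
P_in = V·I = 500 × 26.4 = 13200 W
η = P_out / P_in = 11243 / 13200 = 0.852 = 85.2%

85.2 %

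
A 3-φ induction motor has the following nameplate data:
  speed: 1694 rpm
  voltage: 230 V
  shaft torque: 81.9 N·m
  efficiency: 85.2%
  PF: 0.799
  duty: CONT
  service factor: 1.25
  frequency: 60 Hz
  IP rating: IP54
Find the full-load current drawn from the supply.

ω = 2π×1694/60 = 177.4 rad/s; P_out = τω = 81.9 × 177.4 = 14529 W
P_in = P_out / η = 14529 / 0.852 = 17053 W
I_L = P_in / (√3·V_L·cosφ) = 17053 / (1.732 × 230 × 0.799) = 53.6 A

53.6 A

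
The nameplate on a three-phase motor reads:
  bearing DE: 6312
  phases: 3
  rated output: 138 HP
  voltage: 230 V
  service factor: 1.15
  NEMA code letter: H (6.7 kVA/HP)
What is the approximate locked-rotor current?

2320 A

S_LR = 6.7 × 138 = 924.6 kVA
I_LR = S_LR/(√3·V_L) = 924600/(1.732×230) = 2320 A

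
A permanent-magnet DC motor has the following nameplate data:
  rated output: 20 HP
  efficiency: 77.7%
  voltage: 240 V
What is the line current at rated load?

80 A

P_out = 20 × 746 = 14920 W
P_in = P_out / η = 14920 / 0.777 = 19202 W
I = P_in / V = 19202 / 240 = 80 A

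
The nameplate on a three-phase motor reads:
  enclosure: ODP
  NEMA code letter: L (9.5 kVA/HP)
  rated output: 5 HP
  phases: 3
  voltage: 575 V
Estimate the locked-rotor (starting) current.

47.7 A

S_LR = 9.5 × 5 = 47.5 kVA
I_LR = S_LR/(√3·V_L) = 47500/(1.732×575) = 47.7 A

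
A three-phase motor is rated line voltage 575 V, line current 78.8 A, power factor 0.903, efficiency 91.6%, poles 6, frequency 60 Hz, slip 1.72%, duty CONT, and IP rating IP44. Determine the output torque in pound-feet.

P_in = √3·V·I·cosφ = 1.732 × 575 × 78.8 × 0.903 = 70865 W
P_out = η·P_in = 0.916 × 70865 = 64912 W
n_s = 120×60/6 = 1200 rpm; n = 1200×(1−0.0172) = 1179 rpm
ω = 2π×1179/60 = 123.5 rad/s
τ = P_out/ω = 64912/123.5 = 525.6 N·m
In lb·ft: 525.6/1.356 = 388 lb·ft

388 lb·ft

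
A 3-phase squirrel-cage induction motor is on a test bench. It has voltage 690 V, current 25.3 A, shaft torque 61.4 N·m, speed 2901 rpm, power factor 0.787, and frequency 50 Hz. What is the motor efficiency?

78.4 %

ω = 2π × 2901/60 = 303.8 rad/s; P_out = τω = 61.4 × 303.8 = 18653 W
P_in = √3·V_L·I_L·cosφ = 1.732 × 690 × 25.3 × 0.787 = 23795 W
η = P_out / P_in = 18653 / 23795 = 0.784 = 78.4%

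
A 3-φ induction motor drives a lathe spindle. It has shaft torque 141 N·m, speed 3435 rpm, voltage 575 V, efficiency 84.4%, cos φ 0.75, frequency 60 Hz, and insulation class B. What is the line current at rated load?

ω = 2π×3435/60 = 359.7 rad/s; P_out = τω = 141 × 359.7 = 50718 W
P_in = P_out / η = 50718 / 0.844 = 60092 W
I_L = P_in / (√3·V_L·cosφ) = 60092 / (1.732 × 575 × 0.75) = 80.5 A

80.5 A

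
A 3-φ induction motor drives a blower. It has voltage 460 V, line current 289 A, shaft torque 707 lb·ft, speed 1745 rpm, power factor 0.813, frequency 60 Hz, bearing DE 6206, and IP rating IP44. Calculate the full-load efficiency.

τ = 707 lb·ft × 1.356 = 958.7 N·m
ω = 2π × 1745/60 = 182.7 rad/s; P_out = τω = 958.7 × 182.7 = 175154 W
P_in = √3·V_L·I_L·cosφ = 1.732 × 460 × 289 × 0.813 = 187195 W
η = P_out / P_in = 175154 / 187195 = 0.936 = 93.6%

93.6 %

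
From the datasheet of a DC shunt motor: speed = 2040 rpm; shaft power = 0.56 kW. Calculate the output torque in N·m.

2.62 N·m

ω = 2π × 2040/60 = 213.6 rad/s
τ = P/ω = 560/213.6 = 2.62 N·m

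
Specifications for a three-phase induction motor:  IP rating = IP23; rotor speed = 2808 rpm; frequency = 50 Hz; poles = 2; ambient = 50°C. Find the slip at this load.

6.40 %

n_s = 120f/p = 120×50/2 = 3000 rpm
s = (n_s − n)/n_s = (3000 − 2808)/3000 = 0.0640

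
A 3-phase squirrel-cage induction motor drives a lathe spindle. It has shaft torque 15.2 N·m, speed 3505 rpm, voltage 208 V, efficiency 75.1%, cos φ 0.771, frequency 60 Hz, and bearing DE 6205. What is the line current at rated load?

ω = 2π×3505/60 = 367 rad/s; P_out = τω = 15.2 × 367 = 5578 W
P_in = P_out / η = 5578 / 0.751 = 7427 W
I_L = P_in / (√3·V_L·cosφ) = 7427 / (1.732 × 208 × 0.771) = 26.7 A

26.7 A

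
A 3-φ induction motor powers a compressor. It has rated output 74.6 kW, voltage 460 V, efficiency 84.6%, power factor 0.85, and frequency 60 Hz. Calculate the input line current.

130 A

P_out = 74.6 kW = 74600 W
P_in = P_out / η = 74600 / 0.846 = 88180 W
I_L = P_in / (√3·V_L·cosφ) = 88180 / (1.732 × 460 × 0.85) = 130 A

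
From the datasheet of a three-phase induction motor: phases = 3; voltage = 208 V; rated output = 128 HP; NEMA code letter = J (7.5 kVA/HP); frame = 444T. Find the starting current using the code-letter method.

S_LR = 7.5 × 128 = 960 kVA
I_LR = S_LR/(√3·V_L) = 960000/(1.732×208) = 2660 A

2660 A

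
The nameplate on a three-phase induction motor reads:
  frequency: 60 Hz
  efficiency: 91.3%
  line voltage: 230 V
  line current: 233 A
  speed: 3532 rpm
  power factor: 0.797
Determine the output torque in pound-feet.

P_in = √3·V·I·cosφ = 1.732 × 230 × 233 × 0.797 = 73976 W
P_out = η·P_in = 0.913 × 73976 = 67540 W
n = 3532 rpm
ω = 2π×3532/60 = 369.9 rad/s
τ = P_out/ω = 67540/369.9 = 182.6 N·m
In lb·ft: 182.6/1.356 = 135 lb·ft

135 lb·ft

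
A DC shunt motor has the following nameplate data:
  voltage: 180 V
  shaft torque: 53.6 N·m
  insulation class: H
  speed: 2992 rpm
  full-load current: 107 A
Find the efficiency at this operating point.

ω = 2π × 2992/60 = 313.3 rad/s; P_out = τω = 53.6 × 313.3 = 16793 W
P_in = V·I = 180 × 107 = 19260 W
η = P_out / P_in = 16793 / 19260 = 0.872 = 87.2%

87.2 %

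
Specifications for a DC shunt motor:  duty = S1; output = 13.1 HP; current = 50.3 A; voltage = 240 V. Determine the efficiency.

81.0 %

P_out = 13.1 × 746 = 9773 W
P_in = V·I = 240 × 50.3 = 12072 W
η = P_out / P_in = 9773 / 12072 = 0.810 = 81.0%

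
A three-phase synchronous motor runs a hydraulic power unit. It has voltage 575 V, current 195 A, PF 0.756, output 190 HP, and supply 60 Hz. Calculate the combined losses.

5.08 kW

P_in = √3·V·I·cosφ = 1.732×575×195×0.756 = 146816 W
P_out = 190×746 = 141740 W
Losses = P_in − P_out = 146816 − 141740 = 5076 W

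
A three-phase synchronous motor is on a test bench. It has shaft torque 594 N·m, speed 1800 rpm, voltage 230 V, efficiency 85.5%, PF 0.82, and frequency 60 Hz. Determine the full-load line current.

ω = 2π×1800/60 = 188.5 rad/s; P_out = τω = 594 × 188.5 = 111969 W
P_in = P_out / η = 111969 / 0.855 = 130958 W
I_L = P_in / (√3·V_L·cosφ) = 130958 / (1.732 × 230 × 0.82) = 401 A

401 A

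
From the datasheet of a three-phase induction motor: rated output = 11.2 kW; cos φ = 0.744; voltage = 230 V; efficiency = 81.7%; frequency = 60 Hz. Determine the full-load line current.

P_out = 11.2 kW = 11200 W
P_in = P_out / η = 11200 / 0.817 = 13709 W
I_L = P_in / (√3·V_L·cosφ) = 13709 / (1.732 × 230 × 0.744) = 46.3 A

46.3 A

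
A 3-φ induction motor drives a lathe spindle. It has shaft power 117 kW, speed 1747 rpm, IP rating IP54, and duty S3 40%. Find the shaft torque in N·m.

ω = 2π × 1747/60 = 182.9 rad/s
τ = P/ω = 117000/182.9 = 640 N·m

640 N·m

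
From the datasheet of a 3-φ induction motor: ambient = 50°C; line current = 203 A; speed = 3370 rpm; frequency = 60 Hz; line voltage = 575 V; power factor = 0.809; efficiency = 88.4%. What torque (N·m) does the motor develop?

P_in = √3·V·I·cosφ = 1.732 × 575 × 203 × 0.809 = 163554 W
P_out = η·P_in = 0.884 × 163554 = 144582 W
n = 3370 rpm
ω = 2π×3370/60 = 352.9 rad/s
τ = P_out/ω = 144582/352.9 = 410 N·m

410 N·m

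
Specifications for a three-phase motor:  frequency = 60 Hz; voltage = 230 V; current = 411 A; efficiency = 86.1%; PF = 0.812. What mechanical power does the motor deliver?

114 kW

P_in = √3·V·I·cosφ = 1.732 × 230 × 411 × 0.812 = 132945 W
P_out = η·P_in = 0.861 × 132945 = 114466 W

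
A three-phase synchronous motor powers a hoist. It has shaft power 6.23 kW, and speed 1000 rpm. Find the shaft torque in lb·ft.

ω = 2π × 1000/60 = 104.7 rad/s
τ = P/ω = 6230/104.7 = 59.5 N·m
In lb·ft: 59.5/1.356 = 43.9 lb·ft

43.9 lb·ft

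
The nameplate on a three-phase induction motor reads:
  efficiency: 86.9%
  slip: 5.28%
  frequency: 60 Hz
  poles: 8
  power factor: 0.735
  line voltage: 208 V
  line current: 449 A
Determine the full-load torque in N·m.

P_in = √3·V·I·cosφ = 1.732 × 208 × 449 × 0.735 = 118890 W
P_out = η·P_in = 0.869 × 118890 = 103315 W
n_s = 120×60/8 = 900 rpm; n = 900×(1−0.0528) = 852 rpm
ω = 2π×852/60 = 89.22 rad/s
τ = P_out/ω = 103315/89.22 = 1160 N·m

1160 N·m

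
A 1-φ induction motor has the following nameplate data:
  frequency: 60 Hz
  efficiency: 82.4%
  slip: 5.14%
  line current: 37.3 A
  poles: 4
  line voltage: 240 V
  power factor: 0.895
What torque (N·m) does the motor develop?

36.9 N·m

P_in = V·I·cosφ = 240 × 37.3 × 0.895 = 8012 W
P_out = η·P_in = 0.824 × 8012 = 6602 W
n_s = 120×60/4 = 1800 rpm; n = 1800×(1−0.0514) = 1707 rpm
ω = 2π×1707/60 = 178.8 rad/s
τ = P_out/ω = 6602/178.8 = 36.9 N·m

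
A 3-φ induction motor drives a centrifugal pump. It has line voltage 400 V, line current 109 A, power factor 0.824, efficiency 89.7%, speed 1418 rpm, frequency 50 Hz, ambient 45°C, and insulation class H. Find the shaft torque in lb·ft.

P_in = √3·V·I·cosφ = 1.732 × 400 × 109 × 0.824 = 62225 W
P_out = η·P_in = 0.897 × 62225 = 55816 W
n = 1418 rpm
ω = 2π×1418/60 = 148.5 rad/s
τ = P_out/ω = 55816/148.5 = 375.9 N·m
In lb·ft: 375.9/1.356 = 277 lb·ft

277 lb·ft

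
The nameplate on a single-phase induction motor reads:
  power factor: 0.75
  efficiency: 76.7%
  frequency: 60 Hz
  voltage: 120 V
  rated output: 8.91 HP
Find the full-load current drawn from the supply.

96.3 A

P_out = 8.91 × 746 = 6647 W
P_in = P_out / η = 6647 / 0.767 = 8666 W
I = P_in / (V·cosφ) = 8666 / (120 × 0.75) = 96.3 A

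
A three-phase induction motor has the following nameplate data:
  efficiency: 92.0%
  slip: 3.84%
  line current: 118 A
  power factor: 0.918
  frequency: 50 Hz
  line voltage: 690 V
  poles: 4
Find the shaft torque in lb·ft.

582 lb·ft

P_in = √3·V·I·cosφ = 1.732 × 690 × 118 × 0.918 = 129456 W
P_out = η·P_in = 0.92 × 129456 = 119100 W
n_s = 120×50/4 = 1500 rpm; n = 1500×(1−0.0384) = 1442 rpm
ω = 2π×1442/60 = 151 rad/s
τ = P_out/ω = 119100/151 = 788.7 N·m
In lb·ft: 788.7/1.356 = 582 lb·ft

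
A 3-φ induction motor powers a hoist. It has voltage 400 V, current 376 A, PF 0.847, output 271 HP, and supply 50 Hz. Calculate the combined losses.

P_in = √3·V·I·cosφ = 1.732×400×376×0.847 = 220637 W
P_out = 271×746 = 202166 W
Losses = P_in − P_out = 220637 − 202166 = 18471 W

18500 W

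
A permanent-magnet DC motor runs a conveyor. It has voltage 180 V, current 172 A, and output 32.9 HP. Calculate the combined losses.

6.42 kW

P_in = V·I = 180×172 = 30960 W
P_out = 32.9×746 = 24543 W
Losses = P_in − P_out = 30960 − 24543 = 6417 W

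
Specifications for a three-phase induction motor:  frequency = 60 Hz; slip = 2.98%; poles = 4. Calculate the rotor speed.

1746 rpm

n_s = 120f/p = 120×60/4 = 1800 rpm
n = n_s(1 − s) = 1800 × (1 − 0.0298) = 1746 rpm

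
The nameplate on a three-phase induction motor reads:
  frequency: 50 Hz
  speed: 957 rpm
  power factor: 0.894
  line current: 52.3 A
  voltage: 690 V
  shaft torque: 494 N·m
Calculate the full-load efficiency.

ω = 2π × 957/60 = 100.2 rad/s; P_out = τω = 494 × 100.2 = 49499 W
P_in = √3·V_L·I_L·cosφ = 1.732 × 690 × 52.3 × 0.894 = 55877 W
η = P_out / P_in = 49499 / 55877 = 0.886 = 88.6%

88.6 %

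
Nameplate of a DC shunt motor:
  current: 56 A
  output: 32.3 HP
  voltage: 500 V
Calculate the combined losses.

3900 W

P_in = V·I = 500×56 = 28000 W
P_out = 32.3×746 = 24096 W
Losses = P_in − P_out = 28000 − 24096 = 3904 W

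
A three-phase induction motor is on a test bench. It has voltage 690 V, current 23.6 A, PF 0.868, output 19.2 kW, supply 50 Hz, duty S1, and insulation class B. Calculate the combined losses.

5.28 kW

P_in = √3·V·I·cosφ = 1.732×690×23.6×0.868 = 24481 W
P_out = 19200 W
Losses = P_in − P_out = 24481 − 19200 = 5281 W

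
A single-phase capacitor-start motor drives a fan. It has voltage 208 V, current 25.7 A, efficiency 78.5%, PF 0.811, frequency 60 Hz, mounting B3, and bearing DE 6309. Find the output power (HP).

4.56 HP

P_in = V·I·cosφ = 208 × 25.7 × 0.811 = 4335 W
P_out = η·P_in = 0.785 × 4335 = 3403 W
= 3403/746 = 4.56 HP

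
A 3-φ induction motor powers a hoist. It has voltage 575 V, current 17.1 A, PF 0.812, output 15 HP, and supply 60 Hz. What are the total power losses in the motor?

P_in = √3·V·I·cosφ = 1.732×575×17.1×0.812 = 13828 W
P_out = 15×746 = 11190 W
Losses = P_in − P_out = 13828 − 11190 = 2638 W

2.64 kW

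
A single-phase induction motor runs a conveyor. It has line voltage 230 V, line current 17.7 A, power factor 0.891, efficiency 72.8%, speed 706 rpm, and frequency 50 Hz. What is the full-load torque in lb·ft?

P_in = V·I·cosφ = 230 × 17.7 × 0.891 = 3627 W
P_out = η·P_in = 0.728 × 3627 = 2640 W
n = 706 rpm
ω = 2π×706/60 = 73.93 rad/s
τ = P_out/ω = 2640/73.93 = 35.71 N·m
In lb·ft: 35.71/1.356 = 26.3 lb·ft

26.3 lb·ft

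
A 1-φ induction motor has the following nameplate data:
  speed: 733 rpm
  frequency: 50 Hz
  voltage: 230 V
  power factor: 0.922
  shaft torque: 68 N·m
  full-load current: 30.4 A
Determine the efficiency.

81.0 %

ω = 2π × 733/60 = 76.76 rad/s; P_out = τω = 68 × 76.76 = 5220 W
P_in = V·I·cosφ = 230 × 30.4 × 0.922 = 6447 W
η = P_out / P_in = 5220 / 6447 = 0.810 = 81.0%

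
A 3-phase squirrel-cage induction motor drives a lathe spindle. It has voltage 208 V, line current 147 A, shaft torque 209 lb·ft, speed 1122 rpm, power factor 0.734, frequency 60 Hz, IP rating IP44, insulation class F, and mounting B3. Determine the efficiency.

τ = 209 lb·ft × 1.356 = 283.4 N·m
ω = 2π × 1122/60 = 117.5 rad/s; P_out = τω = 283.4 × 117.5 = 33300 W
P_in = √3·V_L·I_L·cosφ = 1.732 × 208 × 147 × 0.734 = 38871 W
η = P_out / P_in = 33300 / 38871 = 0.857 = 85.7%

85.7 %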